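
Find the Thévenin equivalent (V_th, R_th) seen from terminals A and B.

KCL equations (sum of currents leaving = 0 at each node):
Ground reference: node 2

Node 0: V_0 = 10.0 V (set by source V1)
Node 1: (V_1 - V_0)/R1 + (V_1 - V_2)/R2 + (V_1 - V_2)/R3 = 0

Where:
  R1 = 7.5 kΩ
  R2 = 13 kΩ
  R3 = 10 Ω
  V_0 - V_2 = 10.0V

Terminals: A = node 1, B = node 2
Step 1 — V_th is the open-circuit voltage V_A - V_B (nothing connected across the terminals).
Nodal analysis, taking node 2 as the 0 V reference.
Source V1 fixes V_0 = 10 V.
KCL at each unknown node (sum of currents leaving = 0; resistances in Ω):
  Node 1: (V_1 - 10)/7500 + (V_1 - 0)/13000 + (V_1 - 0)/10 = 0
Collecting terms: 0.1002 × V_1 = 0.001333  =>  V_1 = 0.01331 V
V_th = V_1 - V_2 = 0.01331 - 0 = 0.01331 V
Step 2 — R_th: zero the source — replace V1 by a short circuit (node 2 merges into node 0) — and find the resistance seen between A (node 1) and B (node 0).
Reduce the network between node 1 (A) and node 0 (B) by series/parallel combination:
  Rp1 = R1 ‖ R2 ‖ R3 (parallel, all between nodes 0 and 1) = 1/(1/7500 + 1/13000 + 1/10) = 9.979 Ω
R_th = 9.979 Ω

Final answer: V_th = 0.01331 V, R_th = 9.979 Ω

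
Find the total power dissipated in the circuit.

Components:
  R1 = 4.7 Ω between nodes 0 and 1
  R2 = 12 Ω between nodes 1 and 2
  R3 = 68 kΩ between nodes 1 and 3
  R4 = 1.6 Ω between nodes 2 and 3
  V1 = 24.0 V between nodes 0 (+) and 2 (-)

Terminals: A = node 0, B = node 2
Nodal analysis, taking node 2 as the 0 V reference.
Source V1 fixes V_0 = 24 V.
KCL at each unknown node (sum of currents leaving = 0; resistances in Ω):
  Node 1: (V_1 - 24)/4.7 + (V_1 - 0)/12 + (V_1 - V_3)/68000 = 0
  Node 3: (V_3 - V_1)/68000 + (V_3 - 0)/1.6 = 0
Collecting terms (coefficients in siemens):
  0.2961·V_1 - 0.00001471·V_3 = 5.106
  0.625·V_3 - 0.00001471·V_1 = 0
Determinant D = (0.2961)(0.625) - (-0.00001471)(-0.00001471) = 0.1851
V_1 = [(5.106)(0.625) - (-0.00001471)(0)]/D = 17.24 V
V_3 = [(0.2961)(0) - (5.106)(-0.00001471)]/D = 0.0004057 V
Power in each resistor, P = (ΔV)²/R:
  P_R1 = (24 - 17.24)²/4.7 = 9.71 W
  P_R2 = (17.24 - 0)²/12 = 24.78 W
  P_R3 = (17.24 - 0.0004057)²/68000 = 0.004373 W
  P_R4 = (0 - 0.0004057)²/1.6 = 0.0000001029 W
P_total = P_R1 + P_R2 + P_R3 + P_R4 = 34.5 W

Final answer: 34.5 W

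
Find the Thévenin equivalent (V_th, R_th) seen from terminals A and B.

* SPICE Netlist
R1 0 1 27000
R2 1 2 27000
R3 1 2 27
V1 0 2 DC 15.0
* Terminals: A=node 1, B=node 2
Step 1 — V_th is the open-circuit voltage V_A - V_B (nothing connected across the terminals).
Nodal analysis, taking node 2 as the 0 V reference.
Source V1 fixes V_0 = 15 V.
KCL at each unknown node (sum of currents leaving = 0; resistances in Ω):
  Node 1: (V_1 - 15)/27000 + (V_1 - 0)/27000 + (V_1 - 0)/27 = 0
Collecting terms: 0.03711 × V_1 = 0.0005556  =>  V_1 = 0.01497 V
V_th = V_1 - V_2 = 0.01497 - 0 = 0.01497 V
Step 2 — R_th: zero the source — replace V1 by a short circuit (node 2 merges into node 0) — and find the resistance seen between A (node 1) and B (node 0).
Reduce the network between node 1 (A) and node 0 (B) by series/parallel combination:
  Rp1 = R1 ‖ R2 ‖ R3 (parallel, all between nodes 0 and 1) = 1/(1/27000 + 1/27000 + 1/27) = 26.95 Ω
R_th = 26.95 Ω

Final answer: V_th = 0.01497 V, R_th = 26.95 Ω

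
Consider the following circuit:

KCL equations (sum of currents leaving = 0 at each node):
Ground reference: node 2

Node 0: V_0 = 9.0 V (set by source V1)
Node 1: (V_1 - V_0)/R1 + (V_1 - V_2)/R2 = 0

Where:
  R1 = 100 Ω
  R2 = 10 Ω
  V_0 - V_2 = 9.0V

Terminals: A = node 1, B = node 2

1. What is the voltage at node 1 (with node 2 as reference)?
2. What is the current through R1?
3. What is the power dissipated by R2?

Nodal analysis, taking node 2 as the 0 V reference.
Source V1 fixes V_0 = 9 V.
KCL at each unknown node (sum of currents leaving = 0; resistances in Ω):
  Node 1: (V_1 - 9)/100 + (V_1 - 0)/10 = 0
Collecting terms: 0.11 × V_1 = 0.09  =>  V_1 = 0.8182 V
Part 1:
  Read off the nodal solution: V_1 = 0.8182 V
Part 2:
  I_R1 = (V_0 - V_1)/R1 = (9 - 0.8182)/100 = 0.08182 A
  Magnitude: I_R1 = 0.08182 A
Part 3:
  I_R2 = (V_1 - V_2)/R2 = (0.8182 - 0)/10 = 0.08182 A
  P_R2 = I_R2² × R2 = (0.08182)² × 10 = 0.06694 W

Final answers:
1. V_1 = 0.8182 V
2. I_R1 = 0.08182 A
3. P_R2 = 0.06694 W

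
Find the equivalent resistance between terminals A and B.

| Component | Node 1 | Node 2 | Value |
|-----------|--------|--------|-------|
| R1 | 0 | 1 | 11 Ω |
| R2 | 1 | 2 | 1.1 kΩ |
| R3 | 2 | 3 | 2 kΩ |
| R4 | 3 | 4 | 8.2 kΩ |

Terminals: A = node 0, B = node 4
Reduce the network between node 0 (A) and node 4 (B) by series/parallel combination:
  Rs1 = R1 + R2 (series, joined only at node 1) = 11 + 1100 = 1111 Ω
  Rs2 = R3 + Rs1 (series, joined only at node 2) = 2000 + 1111 = 3111 Ω
  Rs3 = R4 + Rs2 (series, joined only at node 3) = 8200 + 3111 = 11310 Ω
R_eq = 11.31 kΩ

Final answer: 11.31 kΩ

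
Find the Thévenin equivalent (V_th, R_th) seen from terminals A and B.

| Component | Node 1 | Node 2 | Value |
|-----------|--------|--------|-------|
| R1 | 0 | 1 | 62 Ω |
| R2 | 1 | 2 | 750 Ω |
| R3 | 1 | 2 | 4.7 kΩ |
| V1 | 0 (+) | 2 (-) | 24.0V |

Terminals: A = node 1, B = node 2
Step 1 — V_th is the open-circuit voltage V_A - V_B (nothing connected across the terminals).
Nodal analysis, taking node 2 as the 0 V reference.
Source V1 fixes V_0 = 24 V.
KCL at each unknown node (sum of currents leaving = 0; resistances in Ω):
  Node 1: (V_1 - 24)/62 + (V_1 - 0)/750 + (V_1 - 0)/4700 = 0
Collecting terms: 0.01768 × V_1 = 0.3871  =>  V_1 = 21.9 V
V_th = V_1 - V_2 = 21.9 - 0 = 21.9 V
Step 2 — R_th: zero the source — replace V1 by a short circuit (node 2 merges into node 0) — and find the resistance seen between A (node 1) and B (node 0).
Reduce the network between node 1 (A) and node 0 (B) by series/parallel combination:
  Rp1 = R1 ‖ R2 ‖ R3 (parallel, all between nodes 0 and 1) = 1/(1/62 + 1/750 + 1/4700) = 56.58 Ω
R_th = 56.58 Ω

Final answer: V_th = 21.9 V, R_th = 56.58 Ω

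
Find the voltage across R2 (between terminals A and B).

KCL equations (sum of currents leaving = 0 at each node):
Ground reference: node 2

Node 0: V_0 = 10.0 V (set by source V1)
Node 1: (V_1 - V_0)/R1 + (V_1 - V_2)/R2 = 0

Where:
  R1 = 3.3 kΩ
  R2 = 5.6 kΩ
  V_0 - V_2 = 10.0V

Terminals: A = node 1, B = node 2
R1 and R2 are in series across V1 (node 0 → node 1 → node 2), and the output A–B is taken across R2, so this is a voltage divider.
Series current: I = V1/(R1 + R2) = 10/(3300 + 5600) = 10/8900 = 0.001124 A
V_R2 = I × R2 = V1 × R2/(R1 + R2) = 10 × 5600/8900 = 6.292 V

Final answer: 6.292 V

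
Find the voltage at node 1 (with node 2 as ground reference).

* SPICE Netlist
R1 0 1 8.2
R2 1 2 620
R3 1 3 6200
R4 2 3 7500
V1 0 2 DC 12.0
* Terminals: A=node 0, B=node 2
Nodal analysis, taking node 2 as the 0 V reference.
Source V1 fixes V_0 = 12 V.
KCL at each unknown node (sum of currents leaving = 0; resistances in Ω):
  Node 1: (V_1 - 12)/8.2 + (V_1 - 0)/620 + (V_1 - V_3)/6200 = 0
  Node 3: (V_3 - V_1)/6200 + (V_3 - 0)/7500 = 0
Collecting terms (coefficients in siemens):
  0.1237·V_1 - 0.0001613·V_3 = 1.463
  0.0002946·V_3 - 0.0001613·V_1 = 0
Determinant D = (0.1237)(0.0002946) - (-0.0001613)(-0.0001613) = 0.00003643
V_1 = [(1.463)(0.0002946) - (-0.0001613)(0)]/D = 11.84 V
V_3 = [(0.1237)(0) - (1.463)(-0.0001613)]/D = 6.48 V
The requested potential is V_1 = 11.84 V.

Final answer: V_1 = 11.84 V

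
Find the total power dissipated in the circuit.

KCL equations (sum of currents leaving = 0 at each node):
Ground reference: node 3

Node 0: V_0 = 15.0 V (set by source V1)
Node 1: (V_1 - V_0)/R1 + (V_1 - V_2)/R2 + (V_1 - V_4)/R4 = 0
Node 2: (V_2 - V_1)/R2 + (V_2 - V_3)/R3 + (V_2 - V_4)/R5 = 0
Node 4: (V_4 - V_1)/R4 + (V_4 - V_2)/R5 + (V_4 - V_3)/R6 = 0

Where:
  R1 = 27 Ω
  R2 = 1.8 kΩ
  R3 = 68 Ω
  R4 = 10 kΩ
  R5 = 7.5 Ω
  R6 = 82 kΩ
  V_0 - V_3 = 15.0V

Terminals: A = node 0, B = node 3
Nodal analysis, taking node 3 as the 0 V reference.
Source V1 fixes V_0 = 15 V.
KCL at each unknown node (sum of currents leaving = 0; resistances in Ω):
  Node 1: (V_1 - 15)/27 + (V_1 - V_2)/1800 + (V_1 - V_4)/10000 = 0
  Node 2: (V_2 - V_1)/1800 + (V_2 - 0)/68 + (V_2 - V_4)/7.5 = 0
  Node 4: (V_4 - V_1)/10000 + (V_4 - V_2)/7.5 + (V_4 - 0)/82000 = 0
Collecting terms (coefficients in siemens):
  0.03769·V_1 - 0.0005556·V_2 - 0.0001·V_4 = 0.5556
  0.1486·V_2 - 0.0005556·V_1 - 0.1333·V_4 = 0
  0.1334·V_4 - 0.0001·V_1 - 0.1333·V_2 = 0
Solving these 3 simultaneous equations (Gaussian elimination) gives:
  V_1 = 14.75 V, V_2 = 0.6289 V, V_4 = 0.6394 V
Power in each resistor, P = (ΔV)²/R:
  P_R1 = (15 - 14.75)²/27 = 0.002313 W
  P_R2 = (14.75 - 0.6289)²/1800 = 0.1108 W
  P_R3 = (0.6289 - 0)²/68 = 0.005816 W
  P_R4 = (14.75 - 0.6394)²/10000 = 0.01991 W
  P_R5 = (0.6289 - 0.6394)²/7.5 = 0.00001477 W
  P_R6 = (0 - 0.6394)²/82000 = 0.000004986 W
P_total = P_R1 + P_R2 + P_R3 + P_R4 + P_R5 + P_R6 = 0.1388 W

Final answer: 0.1388 W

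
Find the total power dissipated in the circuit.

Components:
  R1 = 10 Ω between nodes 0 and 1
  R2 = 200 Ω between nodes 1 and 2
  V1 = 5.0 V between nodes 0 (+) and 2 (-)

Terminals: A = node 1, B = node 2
Nodal analysis, taking node 2 as the 0 V reference.
Source V1 fixes V_0 = 5 V.
KCL at each unknown node (sum of currents leaving = 0; resistances in Ω):
  Node 1: (V_1 - 5)/10 + (V_1 - 0)/200 = 0
Collecting terms: 0.105 × V_1 = 0.5  =>  V_1 = 4.762 V
Power in each resistor, P = (ΔV)²/R:
  P_R1 = (5 - 4.762)²/10 = 0.005669 W
  P_R2 = (4.762 - 0)²/200 = 0.1134 W
P_total = P_R1 + P_R2 = 0.119 W

Final answer: 0.119 W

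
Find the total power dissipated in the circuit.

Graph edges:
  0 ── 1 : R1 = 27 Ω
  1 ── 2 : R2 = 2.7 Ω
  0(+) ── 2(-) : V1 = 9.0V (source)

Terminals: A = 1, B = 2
Nodal analysis, taking node 2 as the 0 V reference.
Source V1 fixes V_0 = 9 V.
KCL at each unknown node (sum of currents leaving = 0; resistances in Ω):
  Node 1: (V_1 - 9)/27 + (V_1 - 0)/2.7 = 0
Collecting terms: 0.4074 × V_1 = 0.3333  =>  V_1 = 0.8182 V
Power in each resistor, P = (ΔV)²/R:
  P_R1 = (9 - 0.8182)²/27 = 2.479 W
  P_R2 = (0.8182 - 0)²/2.7 = 0.2479 W
P_total = P_R1 + P_R2 = 2.727 W

Final answer: 2.727 W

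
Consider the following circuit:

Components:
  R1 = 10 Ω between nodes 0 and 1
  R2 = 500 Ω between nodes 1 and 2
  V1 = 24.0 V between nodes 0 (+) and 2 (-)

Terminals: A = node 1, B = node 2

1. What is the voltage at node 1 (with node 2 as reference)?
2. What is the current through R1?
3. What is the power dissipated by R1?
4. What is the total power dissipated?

Nodal analysis, taking node 2 as the 0 V reference.
Source V1 fixes V_0 = 24 V.
KCL at each unknown node (sum of currents leaving = 0; resistances in Ω):
  Node 1: (V_1 - 24)/10 + (V_1 - 0)/500 = 0
Collecting terms: 0.102 × V_1 = 2.4  =>  V_1 = 23.53 V
Part 1:
  Read off the nodal solution: V_1 = 23.53 V
Part 2:
  I_R1 = (V_0 - V_1)/R1 = (24 - 23.53)/10 = 0.04706 A
  Magnitude: I_R1 = 0.04706 A
Part 3:
  I_R1 = (V_0 - V_1)/R1 = (24 - 23.53)/10 = 0.04706 A
  P_R1 = I_R1² × R1 = (0.04706)² × 10 = 0.02215 W
Part 4:
  Power in each resistor, P = (ΔV)²/R:
    P_R1 = (24 - 23.53)²/10 = 0.02215 W
    P_R2 = (23.53 - 0)²/500 = 1.107 W
  P_total = P_R1 + P_R2 = 1.129 W

Final answers:
1. V_1 = 23.53 V
2. I_R1 = 0.04706 A
3. P_R1 = 0.02215 W
4. P_total = 1.129 W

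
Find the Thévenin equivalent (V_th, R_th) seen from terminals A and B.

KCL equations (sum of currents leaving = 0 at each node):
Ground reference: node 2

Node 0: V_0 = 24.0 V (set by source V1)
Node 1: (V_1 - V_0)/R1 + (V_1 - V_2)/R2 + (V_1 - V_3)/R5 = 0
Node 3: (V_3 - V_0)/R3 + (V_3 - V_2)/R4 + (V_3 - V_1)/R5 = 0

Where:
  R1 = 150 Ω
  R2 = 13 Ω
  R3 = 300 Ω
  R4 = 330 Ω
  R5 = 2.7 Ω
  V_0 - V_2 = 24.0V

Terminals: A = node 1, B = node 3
Step 1 — V_th is the open-circuit voltage V_A - V_B (nothing connected across the terminals).
Nodal analysis, taking node 2 as the 0 V reference.
Source V1 fixes V_0 = 24 V.
KCL at each unknown node (sum of currents leaving = 0; resistances in Ω):
  Node 1: (V_1 - 24)/150 + (V_1 - 0)/13 + (V_1 - V_3)/2.7 = 0
  Node 3: (V_3 - 24)/300 + (V_3 - 0)/330 + (V_3 - V_1)/2.7 = 0
Collecting terms (coefficients in siemens):
  0.454·V_1 - 0.3704·V_3 = 0.16
  0.3767·V_3 - 0.3704·V_1 = 0.08
Determinant D = (0.454)(0.3767) - (-0.3704)(-0.3704) = 0.03385
V_1 = [(0.16)(0.3767) - (-0.3704)(0.08)]/D = 2.656 V
V_3 = [(0.454)(0.08) - (0.16)(-0.3704)]/D = 2.824 V
V_th = V_1 - V_3 = 2.656 - 2.824 = -0.1675 V
Step 2 — R_th: zero the source — replace V1 by a short circuit (node 2 merges into node 0) — and find the resistance seen between A (node 1) and B (node 3).
Reduce the network between node 1 (A) and node 3 (B) by series/parallel combination:
  Rp1 = R1 ‖ R2 (parallel, both between nodes 0 and 1) = 1/(1/150 + 1/13) = 11.96 Ω
  Rp2 = R3 ‖ R4 (parallel, both between nodes 0 and 3) = 1/(1/300 + 1/330) = 157.1 Ω
  Rs1 = Rp1 + Rp2 (series, joined only at node 0) = 11.96 + 157.1 = 169.1 Ω
  Rp3 = R5 ‖ Rs1 (parallel, both between nodes 1 and 3) = 1/(1/2.7 + 1/169.1) = 2.658 Ω
R_th = 2.658 Ω

Final answer: V_th = -0.1675 V, R_th = 2.658 Ω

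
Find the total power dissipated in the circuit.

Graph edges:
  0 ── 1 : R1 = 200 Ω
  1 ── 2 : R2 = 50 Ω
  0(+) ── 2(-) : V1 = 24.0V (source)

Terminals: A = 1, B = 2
Nodal analysis, taking node 2 as the 0 V reference.
Source V1 fixes V_0 = 24 V.
KCL at each unknown node (sum of currents leaving = 0; resistances in Ω):
  Node 1: (V_1 - 24)/200 + (V_1 - 0)/50 = 0
Collecting terms: 0.025 × V_1 = 0.12  =>  V_1 = 4.8 V
Power in each resistor, P = (ΔV)²/R:
  P_R1 = (24 - 4.8)²/200 = 1.843 W
  P_R2 = (4.8 - 0)²/50 = 0.4608 W
P_total = P_R1 + P_R2 = 2.304 W

Final answer: 2.304 W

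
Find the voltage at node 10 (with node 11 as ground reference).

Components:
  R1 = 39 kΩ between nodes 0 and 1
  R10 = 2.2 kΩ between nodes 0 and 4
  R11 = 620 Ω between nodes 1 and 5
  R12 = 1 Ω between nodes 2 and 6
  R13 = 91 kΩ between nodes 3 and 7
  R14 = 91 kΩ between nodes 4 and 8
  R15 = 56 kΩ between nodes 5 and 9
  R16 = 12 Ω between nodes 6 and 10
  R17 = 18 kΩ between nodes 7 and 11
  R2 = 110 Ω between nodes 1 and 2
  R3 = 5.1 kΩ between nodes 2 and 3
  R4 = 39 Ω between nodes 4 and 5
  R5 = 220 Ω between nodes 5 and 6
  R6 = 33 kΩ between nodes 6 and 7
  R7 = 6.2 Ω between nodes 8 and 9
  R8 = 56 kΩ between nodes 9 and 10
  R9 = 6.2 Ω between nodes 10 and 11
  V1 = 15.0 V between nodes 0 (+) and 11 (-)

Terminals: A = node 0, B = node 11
Nodal analysis, taking node 11 as the 0 V reference.
Source V1 fixes V_0 = 15 V.
KCL at each unknown node (sum of currents leaving = 0; resistances in Ω):
  Node 1: (V_1 - 15)/39000 + (V_1 - V_2)/110 + (V_1 - V_5)/620 = 0
  Node 2: (V_2 - V_1)/110 + (V_2 - V_3)/5100 + (V_2 - V_6)/1 = 0
  Node 3: (V_3 - V_2)/5100 + (V_3 - V_7)/91000 = 0
  Node 4: (V_4 - V_5)/39 + (V_4 - 15)/2200 + (V_4 - V_8)/91000 = 0
  Node 5: (V_5 - V_4)/39 + (V_5 - V_6)/220 + (V_5 - V_1)/620 + (V_5 - V_9)/56000 = 0
  Node 6: (V_6 - V_5)/220 + (V_6 - V_7)/33000 + (V_6 - V_2)/1 + (V_6 - V_10)/12 = 0
  Node 7: (V_7 - V_6)/33000 + (V_7 - V_3)/91000 + (V_7 - 0)/18000 = 0
  Node 8: (V_8 - V_9)/6.2 + (V_8 - V_4)/91000 = 0
  Node 9: (V_9 - V_8)/6.2 + (V_9 - V_10)/56000 + (V_9 - V_5)/56000 = 0
  Node 10: (V_10 - V_9)/56000 + (V_10 - 0)/6.2 + (V_10 - V_6)/12 = 0
Collecting terms (coefficients in siemens):
  0.01073·V_1 - 0.009091·V_2 - 0.001613·V_5 = 0.0003846
  1.009·V_2 - 0.009091·V_1 - 0.0001961·V_3 - 1·V_6 = 0
  0.0002071·V_3 - 0.0001961·V_2 - 0.00001099·V_7 = 0
  0.02611·V_4 - 0.02564·V_5 - 0.00001099·V_8 = 0.006818
  0.03182·V_5 - 0.001613·V_1 - 0.02564·V_4 - 0.004545·V_6 - 0.00001786·V_9 = 0
  1.088·V_6 - 1·V_2 - 0.004545·V_5 - 0.0000303·V_7 - 0.08333·V_10 = 0
  0.00009685·V_7 - 0.00001099·V_3 - 0.0000303·V_6 = 0
  0.1613·V_8 - 0.00001099·V_4 - 0.1613·V_9 = 0
  0.1613·V_9 - 0.00001786·V_5 - 0.1613·V_8 - 0.00001786·V_10 = 0
  0.2446·V_10 - 0.08333·V_6 - 0.00001786·V_9 = 0
Solving these 10 simultaneous equations (Gaussian elimination) gives:
  V_1 = 0.3142 V, V_2 = 0.1208 V, V_3 = 0.1171 V, V_4 = 1.412 V
  V_5 = 1.171 V, V_6 = 0.1191 V, V_7 = 0.05054 V, V_8 = 0.7954 V
  V_9 = 0.7954 V, V_10 = 0.04061 V
The requested potential is V_10 = 0.04061 V.

Final answer: V_10 = 0.04061 V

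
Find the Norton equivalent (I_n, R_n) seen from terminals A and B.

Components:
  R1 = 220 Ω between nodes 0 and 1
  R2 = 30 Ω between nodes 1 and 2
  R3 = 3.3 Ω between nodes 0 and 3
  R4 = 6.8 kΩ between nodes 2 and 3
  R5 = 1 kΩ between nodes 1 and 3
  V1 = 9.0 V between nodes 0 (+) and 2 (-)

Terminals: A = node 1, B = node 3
Find the Thévenin equivalent first; then I_n = V_th/R_th and R_n = R_th.
Step 1 — V_th is the open-circuit voltage V_A - V_B (nothing connected across the terminals).
Nodal analysis, taking node 2 as the 0 V reference.
Source V1 fixes V_0 = 9 V.
KCL at each unknown node (sum of currents leaving = 0; resistances in Ω):
  Node 1: (V_1 - 9)/220 + (V_1 - 0)/30 + (V_1 - V_3)/1000 = 0
  Node 3: (V_3 - 9)/3.3 + (V_3 - 0)/6800 + (V_3 - V_1)/1000 = 0
Collecting terms (coefficients in siemens):
  0.03888·V_1 - 0.001·V_3 = 0.04091
  0.3042·V_3 - 0.001·V_1 = 2.727
Determinant D = (0.03888)(0.3042) - (-0.001)(-0.001) = 0.01183
V_1 = [(0.04091)(0.3042) - (-0.001)(2.727)]/D = 1.283 V
V_3 = [(0.03888)(2.727) - (0.04091)(-0.001)]/D = 8.97 V
V_th = V_1 - V_3 = 1.283 - 8.97 = -7.687 V
Step 2 — R_th: zero the source — replace V1 by a short circuit (node 2 merges into node 0) — and find the resistance seen between A (node 1) and B (node 3).
Reduce the network between node 1 (A) and node 3 (B) by series/parallel combination:
  Rp1 = R1 ‖ R2 (parallel, both between nodes 0 and 1) = 1/(1/220 + 1/30) = 26.4 Ω
  Rp2 = R3 ‖ R4 (parallel, both between nodes 0 and 3) = 1/(1/3.3 + 1/6800) = 3.298 Ω
  Rs1 = Rp1 + Rp2 (series, joined only at node 0) = 26.4 + 3.298 = 29.7 Ω
  Rp3 = R5 ‖ Rs1 (parallel, both between nodes 1 and 3) = 1/(1/1000 + 1/29.7) = 28.84 Ω
R_th = 28.84 Ω
I_n = V_th/R_th = -7.687/28.84 = -0.2665 A, and R_n = R_th = 28.84 Ω

Final answer: I_n = -0.2665 A, R_n = 28.84 Ω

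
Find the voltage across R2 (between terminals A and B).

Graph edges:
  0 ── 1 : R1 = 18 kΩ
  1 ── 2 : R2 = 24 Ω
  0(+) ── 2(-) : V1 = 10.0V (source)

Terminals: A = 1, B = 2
R1 and R2 are in series across V1 (node 0 → node 1 → node 2), and the output A–B is taken across R2, so this is a voltage divider.
Series current: I = V1/(R1 + R2) = 10/(18000 + 24) = 10/18020 = 0.0005548 A
V_R2 = I × R2 = V1 × R2/(R1 + R2) = 10 × 24/18020 = 0.01332 V

Final answer: 0.01332 V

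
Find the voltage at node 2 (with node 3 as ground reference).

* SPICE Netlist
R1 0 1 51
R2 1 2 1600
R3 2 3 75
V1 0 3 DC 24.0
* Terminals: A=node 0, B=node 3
Nodal analysis, taking node 3 as the 0 V reference.
Source V1 fixes V_0 = 24 V.
KCL at each unknown node (sum of currents leaving = 0; resistances in Ω):
  Node 1: (V_1 - 24)/51 + (V_1 - V_2)/1600 = 0
  Node 2: (V_2 - V_1)/1600 + (V_2 - 0)/75 = 0
Collecting terms (coefficients in siemens):
  0.02023·V_1 - 0.000625·V_2 = 0.4706
  0.01396·V_2 - 0.000625·V_1 = 0
Determinant D = (0.02023)(0.01396) - (-0.000625)(-0.000625) = 0.000282
V_1 = [(0.4706)(0.01396) - (-0.000625)(0)]/D = 23.29 V
V_2 = [(0.02023)(0) - (0.4706)(-0.000625)]/D = 1.043 V
The requested potential is V_2 = 1.043 V.

Final answer: V_2 = 1.043 V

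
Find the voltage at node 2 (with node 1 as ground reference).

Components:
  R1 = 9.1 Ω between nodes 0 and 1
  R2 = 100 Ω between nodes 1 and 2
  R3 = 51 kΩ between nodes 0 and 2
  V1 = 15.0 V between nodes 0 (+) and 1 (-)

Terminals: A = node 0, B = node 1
Nodal analysis, taking node 1 as the 0 V reference.
Source V1 fixes V_0 = 15 V.
KCL at each unknown node (sum of currents leaving = 0; resistances in Ω):
  Node 2: (V_2 - 0)/100 + (V_2 - 15)/51000 = 0
Collecting terms: 0.01002 × V_2 = 0.0002941  =>  V_2 = 0.02935 V
The requested potential is V_2 = 0.02935 V.

Final answer: V_2 = 0.02935 V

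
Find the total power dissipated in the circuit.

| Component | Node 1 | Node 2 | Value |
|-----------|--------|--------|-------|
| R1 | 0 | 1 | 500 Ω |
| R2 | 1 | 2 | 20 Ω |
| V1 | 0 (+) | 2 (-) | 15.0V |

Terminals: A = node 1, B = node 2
Nodal analysis, taking node 2 as the 0 V reference.
Source V1 fixes V_0 = 15 V.
KCL at each unknown node (sum of currents leaving = 0; resistances in Ω):
  Node 1: (V_1 - 15)/500 + (V_1 - 0)/20 = 0
Collecting terms: 0.052 × V_1 = 0.03  =>  V_1 = 0.5769 V
Power in each resistor, P = (ΔV)²/R:
  P_R1 = (15 - 0.5769)²/500 = 0.4161 W
  P_R2 = (0.5769 - 0)²/20 = 0.01664 W
P_total = P_R1 + P_R2 = 0.4327 W

Final answer: 0.4327 W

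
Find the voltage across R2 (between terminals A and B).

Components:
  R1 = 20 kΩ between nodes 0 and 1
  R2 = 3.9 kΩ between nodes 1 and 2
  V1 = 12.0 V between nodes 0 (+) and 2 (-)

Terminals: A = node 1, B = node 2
R1 and R2 are in series across V1 (node 0 → node 1 → node 2), and the output A–B is taken across R2, so this is a voltage divider.
Series current: I = V1/(R1 + R2) = 12/(20000 + 3900) = 12/23900 = 0.0005021 A
V_R2 = I × R2 = V1 × R2/(R1 + R2) = 12 × 3900/23900 = 1.958 V

Final answer: 1.958 V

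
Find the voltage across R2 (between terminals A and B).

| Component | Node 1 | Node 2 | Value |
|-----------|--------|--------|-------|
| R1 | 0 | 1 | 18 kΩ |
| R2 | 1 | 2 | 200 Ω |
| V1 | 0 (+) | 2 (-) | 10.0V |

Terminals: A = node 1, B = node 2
R1 and R2 are in series across V1 (node 0 → node 1 → node 2), and the output A–B is taken across R2, so this is a voltage divider.
Series current: I = V1/(R1 + R2) = 10/(18000 + 200) = 10/18200 = 0.0005495 A
V_R2 = I × R2 = V1 × R2/(R1 + R2) = 10 × 200/18200 = 0.1099 V

Final answer: 0.1099 V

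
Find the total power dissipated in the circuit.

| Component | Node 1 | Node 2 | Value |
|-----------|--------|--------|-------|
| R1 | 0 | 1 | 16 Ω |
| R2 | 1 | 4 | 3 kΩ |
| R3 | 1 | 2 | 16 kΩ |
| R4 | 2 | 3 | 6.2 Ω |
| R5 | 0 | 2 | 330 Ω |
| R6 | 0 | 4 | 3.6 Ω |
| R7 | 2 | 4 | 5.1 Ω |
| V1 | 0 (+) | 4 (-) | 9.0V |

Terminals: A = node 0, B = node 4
Nodal analysis, taking node 4 as the 0 V reference.
Source V1 fixes V_0 = 9 V.
KCL at each unknown node (sum of currents leaving = 0; resistances in Ω):
  Node 1: (V_1 - 9)/16 + (V_1 - 0)/3000 + (V_1 - V_2)/16000 = 0
  Node 2: (V_2 - V_1)/16000 + (V_2 - V_3)/6.2 + (V_2 - 9)/330 + (V_2 - 0)/5.1 = 0
  Node 3: (V_3 - V_2)/6.2 = 0
Collecting terms (coefficients in siemens):
  0.0629·V_1 - 0.0000625·V_2 = 0.5625
  0.3605·V_2 - 0.0000625·V_1 - 0.1613·V_3 = 0.02727
  0.1613·V_3 - 0.1613·V_2 = 0
Solving these 3 simultaneous equations (Gaussian elimination) gives:
  V_1 = 8.943 V, V_2 = 0.1397 V, V_3 = 0.1397 V
Power in each resistor, P = (ΔV)²/R:
  P_R1 = (9 - 8.943)²/16 = 0.0001995 W
  P_R2 = (8.943 - 0)²/3000 = 0.02666 W
  P_R3 = (8.943 - 0.1397)²/16000 = 0.004844 W
  P_R4 = (0.1397 - 0.1397)²/6.2 = 0 W
  P_R5 = (9 - 0.1397)²/330 = 0.2379 W
  P_R6 = (9 - 0)²/3.6 = 22.5 W
  P_R7 = (0.1397 - 0)²/5.1 = 0.003829 W
P_total = P_R1 + P_R2 + P_R3 + P_R4 + P_R5 + P_R6 + P_R7 = 22.77 W

Final answer: 22.77 W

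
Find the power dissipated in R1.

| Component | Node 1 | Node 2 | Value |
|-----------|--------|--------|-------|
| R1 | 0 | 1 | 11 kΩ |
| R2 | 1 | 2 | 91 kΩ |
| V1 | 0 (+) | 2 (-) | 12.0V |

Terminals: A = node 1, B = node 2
Nodal analysis, taking node 2 as the 0 V reference.
Source V1 fixes V_0 = 12 V.
KCL at each unknown node (sum of currents leaving = 0; resistances in Ω):
  Node 1: (V_1 - 12)/11000 + (V_1 - 0)/91000 = 0
Collecting terms: 0.0001019 × V_1 = 0.001091  =>  V_1 = 10.71 V
I_R1 = (V_0 - V_1)/R1 = (12 - 10.71)/11000 = 0.0001176 A
P_R1 = I_R1² × R1 = (0.0001176)² × 11000 = 0.0001522 W

Final answer: 0.0001522 W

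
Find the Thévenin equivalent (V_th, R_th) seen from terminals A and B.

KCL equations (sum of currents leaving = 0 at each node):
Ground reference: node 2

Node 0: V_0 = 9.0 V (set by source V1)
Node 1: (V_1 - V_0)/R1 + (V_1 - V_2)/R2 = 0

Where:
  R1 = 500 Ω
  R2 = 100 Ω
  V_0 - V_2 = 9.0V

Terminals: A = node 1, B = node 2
Step 1 — V_th is the open-circuit voltage V_A - V_B (nothing connected across the terminals).
Nodal analysis, taking node 2 as the 0 V reference.
Source V1 fixes V_0 = 9 V.
KCL at each unknown node (sum of currents leaving = 0; resistances in Ω):
  Node 1: (V_1 - 9)/500 + (V_1 - 0)/100 = 0
Collecting terms: 0.012 × V_1 = 0.018  =>  V_1 = 1.5 V
V_th = V_1 - V_2 = 1.5 - 0 = 1.5 V
Step 2 — R_th: zero the source — replace V1 by a short circuit (node 2 merges into node 0) — and find the resistance seen between A (node 1) and B (node 0).
Reduce the network between node 1 (A) and node 0 (B) by series/parallel combination:
  Rp1 = R1 ‖ R2 (parallel, both between nodes 0 and 1) = 1/(1/500 + 1/100) = 83.33 Ω
R_th = 83.33 Ω

Final answer: V_th = 1.5 V, R_th = 83.33 Ω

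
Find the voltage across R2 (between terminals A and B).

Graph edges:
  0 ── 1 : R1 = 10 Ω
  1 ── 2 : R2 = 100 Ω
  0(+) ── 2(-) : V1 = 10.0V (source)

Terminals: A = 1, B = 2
R1 and R2 are in series across V1 (node 0 → node 1 → node 2), and the output A–B is taken across R2, so this is a voltage divider.
Series current: I = V1/(R1 + R2) = 10/(10 + 100) = 10/110 = 0.09091 A
V_R2 = I × R2 = V1 × R2/(R1 + R2) = 10 × 100/110 = 9.091 V

Final answer: 9.091 V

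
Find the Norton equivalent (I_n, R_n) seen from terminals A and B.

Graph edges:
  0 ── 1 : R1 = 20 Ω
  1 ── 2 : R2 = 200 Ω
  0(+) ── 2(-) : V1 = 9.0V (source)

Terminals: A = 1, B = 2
Find the Thévenin equivalent first; then I_n = V_th/R_th and R_n = R_th.
Step 1 — V_th is the open-circuit voltage V_A - V_B (nothing connected across the terminals).
Nodal analysis, taking node 2 as the 0 V reference.
Source V1 fixes V_0 = 9 V.
KCL at each unknown node (sum of currents leaving = 0; resistances in Ω):
  Node 1: (V_1 - 9)/20 + (V_1 - 0)/200 = 0
Collecting terms: 0.055 × V_1 = 0.45  =>  V_1 = 8.182 V
V_th = V_1 - V_2 = 8.182 - 0 = 8.182 V
Step 2 — R_th: zero the source — replace V1 by a short circuit (node 2 merges into node 0) — and find the resistance seen between A (node 1) and B (node 0).
Reduce the network between node 1 (A) and node 0 (B) by series/parallel combination:
  Rp1 = R1 ‖ R2 (parallel, both between nodes 0 and 1) = 1/(1/20 + 1/200) = 18.18 Ω
R_th = 18.18 Ω
I_n = V_th/R_th = 8.182/18.18 = 0.45 A, and R_n = R_th = 18.18 Ω

Final answer: I_n = 0.45 A, R_n = 18.18 Ω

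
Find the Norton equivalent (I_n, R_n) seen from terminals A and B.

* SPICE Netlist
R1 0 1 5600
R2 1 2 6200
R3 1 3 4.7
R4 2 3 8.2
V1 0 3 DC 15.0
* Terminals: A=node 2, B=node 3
Find the Thévenin equivalent first; then I_n = V_th/R_th and R_n = R_th.
Step 1 — V_th is the open-circuit voltage V_A - V_B (nothing connected across the terminals).
Nodal analysis, taking node 3 as the 0 V reference.
Source V1 fixes V_0 = 15 V.
KCL at each unknown node (sum of currents leaving = 0; resistances in Ω):
  Node 1: (V_1 - 15)/5600 + (V_1 - V_2)/6200 + (V_1 - 0)/4.7 = 0
  Node 2: (V_2 - V_1)/6200 + (V_2 - 0)/8.2 = 0
Collecting terms (coefficients in siemens):
  0.2131·V_1 - 0.0001613·V_2 = 0.002679
  0.1221·V_2 - 0.0001613·V_1 = 0
Determinant D = (0.2131)(0.1221) - (-0.0001613)(-0.0001613) = 0.02602
V_1 = [(0.002679)(0.1221) - (-0.0001613)(0)]/D = 0.01257 V
V_2 = [(0.2131)(0) - (0.002679)(-0.0001613)]/D = 0.0000166 V
V_th = V_2 - V_3 = 0.0000166 - 0 = 0.0000166 V
Step 2 — R_th: zero the source — replace V1 by a short circuit (node 3 merges into node 0) — and find the resistance seen between A (node 2) and B (node 0).
Reduce the network between node 2 (A) and node 0 (B) by series/parallel combination:
  Rp1 = R1 ‖ R3 (parallel, both between nodes 0 and 1) = 1/(1/5600 + 1/4.7) = 4.696 Ω
  Rs1 = R2 + Rp1 (series, joined only at node 1) = 6200 + 4.696 = 6205 Ω
  Rp2 = R4 ‖ Rs1 (parallel, both between nodes 0 and 2) = 1/(1/8.2 + 1/6205) = 8.189 Ω
R_th = 8.189 Ω
I_n = V_th/R_th = 0.0000166/8.189 = 0.000002027 A, and R_n = R_th = 8.189 Ω

Final answer: I_n = 2.027e-06 A, R_n = 8.189 Ω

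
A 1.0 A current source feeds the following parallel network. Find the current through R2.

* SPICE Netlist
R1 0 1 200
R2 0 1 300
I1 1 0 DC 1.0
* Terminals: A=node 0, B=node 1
All resistors sit directly between nodes 0 and 1, so they are in parallel and share one voltage V; the full source current 1 A splits among them.
1/R_par = 1/200 + 1/300 = 0.008333 S  =>  R_par = 120 Ω
V = I × R_par = 1 × 120 = 120 V
I_R2 = V/R2 = 120/300 = 0.4 A

Final answer: 0.4 A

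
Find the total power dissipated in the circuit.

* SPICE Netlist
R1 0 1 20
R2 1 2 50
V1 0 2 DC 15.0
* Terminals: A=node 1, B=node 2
Nodal analysis, taking node 2 as the 0 V reference.
Source V1 fixes V_0 = 15 V.
KCL at each unknown node (sum of currents leaving = 0; resistances in Ω):
  Node 1: (V_1 - 15)/20 + (V_1 - 0)/50 = 0
Collecting terms: 0.07 × V_1 = 0.75  =>  V_1 = 10.71 V
Power in each resistor, P = (ΔV)²/R:
  P_R1 = (15 - 10.71)²/20 = 0.9184 W
  P_R2 = (10.71 - 0)²/50 = 2.296 W
P_total = P_R1 + P_R2 = 3.214 W

Final answer: 3.214 W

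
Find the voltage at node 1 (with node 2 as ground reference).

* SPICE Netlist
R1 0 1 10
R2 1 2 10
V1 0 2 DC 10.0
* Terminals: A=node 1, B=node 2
Nodal analysis, taking node 2 as the 0 V reference.
Source V1 fixes V_0 = 10 V.
KCL at each unknown node (sum of currents leaving = 0; resistances in Ω):
  Node 1: (V_1 - 10)/10 + (V_1 - 0)/10 = 0
Collecting terms: 0.2 × V_1 = 1  =>  V_1 = 5 V
The requested potential is V_1 = 5 V.

Final answer: V_1 = 5 V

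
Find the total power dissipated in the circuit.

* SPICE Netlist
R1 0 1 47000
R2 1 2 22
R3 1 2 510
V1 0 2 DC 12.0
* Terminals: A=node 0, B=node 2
Nodal analysis, taking node 2 as the 0 V reference.
Source V1 fixes V_0 = 12 V.
KCL at each unknown node (sum of currents leaving = 0; resistances in Ω):
  Node 1: (V_1 - 12)/47000 + (V_1 - 0)/22 + (V_1 - 0)/510 = 0
Collecting terms: 0.04744 × V_1 = 0.0002553  =>  V_1 = 0.005382 V
Power in each resistor, P = (ΔV)²/R:
  P_R1 = (12 - 0.005382)²/47000 = 0.003061 W
  P_R2 = (0.005382 - 0)²/22 = 0.000001317 W
  P_R3 = (0.005382 - 0)²/510 = 0.0000000568 W
P_total = P_R1 + P_R2 + P_R3 = 0.003062 W

Final answer: 0.003062 W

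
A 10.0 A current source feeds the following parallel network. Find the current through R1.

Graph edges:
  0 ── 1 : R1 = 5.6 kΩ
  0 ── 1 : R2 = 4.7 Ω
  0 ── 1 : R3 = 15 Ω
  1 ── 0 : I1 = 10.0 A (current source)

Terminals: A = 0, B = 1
All resistors sit directly between nodes 0 and 1, so they are in parallel and share one voltage V; the full source current 10 A splits among them.
1/R_par = 1/5600 + 1/4.7 + 1/15 = 0.2796 S  =>  R_par = 3.576 Ω
V = I × R_par = 10 × 3.576 = 35.76 V
I_R1 = V/R1 = 35.76/5600 = 0.006386 A

Final answer: 0.006386 A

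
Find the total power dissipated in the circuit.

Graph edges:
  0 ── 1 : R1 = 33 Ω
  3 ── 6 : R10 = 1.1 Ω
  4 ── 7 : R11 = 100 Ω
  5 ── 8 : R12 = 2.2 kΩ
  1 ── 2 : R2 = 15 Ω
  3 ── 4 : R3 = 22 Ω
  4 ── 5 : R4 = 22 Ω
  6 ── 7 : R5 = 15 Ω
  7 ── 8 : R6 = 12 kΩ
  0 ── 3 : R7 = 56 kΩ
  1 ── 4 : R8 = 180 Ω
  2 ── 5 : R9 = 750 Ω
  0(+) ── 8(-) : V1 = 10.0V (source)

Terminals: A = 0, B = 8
Nodal analysis, taking node 8 as the 0 V reference.
Source V1 fixes V_0 = 10 V.
KCL at each unknown node (sum of currents leaving = 0; resistances in Ω):
  Node 1: (V_1 - 10)/33 + (V_1 - V_2)/15 + (V_1 - V_4)/180 = 0
  Node 2: (V_2 - V_1)/15 + (V_2 - V_5)/750 = 0
  Node 3: (V_3 - V_4)/22 + (V_3 - 10)/56000 + (V_3 - V_6)/1.1 = 0
  Node 4: (V_4 - V_3)/22 + (V_4 - V_5)/22 + (V_4 - V_1)/180 + (V_4 - V_7)/100 = 0
  Node 5: (V_5 - V_4)/22 + (V_5 - V_2)/750 + (V_5 - 0)/2200 = 0
  Node 6: (V_6 - V_7)/15 + (V_6 - V_3)/1.1 = 0
  Node 7: (V_7 - V_6)/15 + (V_7 - 0)/12000 + (V_7 - V_4)/100 = 0
Collecting terms (coefficients in siemens):
  0.1025·V_1 - 0.06667·V_2 - 0.005556·V_4 = 0.303
  0.068·V_2 - 0.06667·V_1 - 0.001333·V_5 = 0
  0.9546·V_3 - 0.04545·V_4 - 0.9091·V_6 = 0.0001786
  0.1065·V_4 - 0.005556·V_1 - 0.04545·V_3 - 0.04545·V_5 - 0.01·V_7 = 0
  0.04724·V_5 - 0.001333·V_2 - 0.04545·V_4 = 0
  0.9758·V_6 - 0.9091·V_3 - 0.06667·V_7 = 0
  0.07675·V_7 - 0.01·V_4 - 0.06667·V_6 = 0
Solving these 7 simultaneous equations (Gaussian elimination) gives:
  V_1 = 9.839 V, V_2 = 9.824 V, V_3 = 9.131 V, V_4 = 9.143 V
  V_5 = 9.074 V, V_6 = 9.13 V, V_7 = 9.122 V
Power in each resistor, P = (ΔV)²/R:
  P_R1 = (10 - 9.839)²/33 = 0.0007824 W
  P_R2 = (9.839 - 9.824)²/15 = 0.00001501 W
  P_R3 = (9.131 - 9.143)²/22 = 0.000006354 W
  P_R4 = (9.143 - 9.074)²/22 = 0.0002148 W
  P_R5 = (9.13 - 9.122)²/15 = 0.000004586 W
  P_R6 = (9.122 - 0)²/12000 = 0.006934 W
  P_R7 = (10 - 9.131)²/56000 = 0.00001348 W
  P_R8 = (9.839 - 9.143)²/180 = 0.002695 W
  P_R9 = (9.824 - 9.074)²/750 = 0.0007503 W
  P_R10 = (9.131 - 9.13)²/1.1 = 0.0000003363 W
  P_R11 = (9.143 - 9.122)²/100 = 0.000004295 W
  P_R12 = (9.074 - 0)²/2200 = 0.03743 W
P_total = P_R1 + P_R2 + P_R3 + P_R4 + P_R5 + P_R6 + P_R7 + P_R8 + P_R9 + P_R10 + P_R11 + P_R12 = 0.04885 W

Final answer: 0.04885 W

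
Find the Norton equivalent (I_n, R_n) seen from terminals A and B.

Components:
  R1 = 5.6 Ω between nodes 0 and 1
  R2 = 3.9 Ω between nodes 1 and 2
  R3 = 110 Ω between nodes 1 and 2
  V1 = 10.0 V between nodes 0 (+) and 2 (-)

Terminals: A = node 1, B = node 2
Find the Thévenin equivalent first; then I_n = V_th/R_th and R_n = R_th.
Step 1 — V_th is the open-circuit voltage V_A - V_B (nothing connected across the terminals).
Nodal analysis, taking node 2 as the 0 V reference.
Source V1 fixes V_0 = 10 V.
KCL at each unknown node (sum of currents leaving = 0; resistances in Ω):
  Node 1: (V_1 - 10)/5.6 + (V_1 - 0)/3.9 + (V_1 - 0)/110 = 0
Collecting terms: 0.4441 × V_1 = 1.786  =>  V_1 = 4.021 V
V_th = V_1 - V_2 = 4.021 - 0 = 4.021 V
Step 2 — R_th: zero the source — replace V1 by a short circuit (node 2 merges into node 0) — and find the resistance seen between A (node 1) and B (node 0).
Reduce the network between node 1 (A) and node 0 (B) by series/parallel combination:
  Rp1 = R1 ‖ R2 ‖ R3 (parallel, all between nodes 0 and 1) = 1/(1/5.6 + 1/3.9 + 1/110) = 2.252 Ω
R_th = 2.252 Ω
I_n = V_th/R_th = 4.021/2.252 = 1.786 A, and R_n = R_th = 2.252 Ω

Final answer: I_n = 1.786 A, R_n = 2.252 Ω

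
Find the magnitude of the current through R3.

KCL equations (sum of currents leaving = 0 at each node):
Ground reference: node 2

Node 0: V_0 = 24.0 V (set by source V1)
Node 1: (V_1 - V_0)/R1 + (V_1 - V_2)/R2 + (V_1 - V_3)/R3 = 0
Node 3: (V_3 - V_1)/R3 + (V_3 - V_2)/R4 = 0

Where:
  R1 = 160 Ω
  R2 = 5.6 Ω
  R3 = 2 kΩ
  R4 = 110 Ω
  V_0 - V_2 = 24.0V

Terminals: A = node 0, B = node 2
Nodal analysis, taking node 2 as the 0 V reference.
Source V1 fixes V_0 = 24 V.
KCL at each unknown node (sum of currents leaving = 0; resistances in Ω):
  Node 1: (V_1 - 24)/160 + (V_1 - 0)/5.6 + (V_1 - V_3)/2000 = 0
  Node 3: (V_3 - V_1)/2000 + (V_3 - 0)/110 = 0
Collecting terms (coefficients in siemens):
  0.1853·V_1 - 0.0005·V_3 = 0.15
  0.009591·V_3 - 0.0005·V_1 = 0
Determinant D = (0.1853)(0.009591) - (-0.0005)(-0.0005) = 0.001777
V_1 = [(0.15)(0.009591) - (-0.0005)(0)]/D = 0.8095 V
V_3 = [(0.1853)(0) - (0.15)(-0.0005)]/D = 0.0422 V
I_R3 = (V_1 - V_3)/R3 = (0.8095 - 0.0422)/2000 = 0.0003837 A
|I_R3| = 0.0003837 A

Final answer: |I_R3| = 0.0003837 A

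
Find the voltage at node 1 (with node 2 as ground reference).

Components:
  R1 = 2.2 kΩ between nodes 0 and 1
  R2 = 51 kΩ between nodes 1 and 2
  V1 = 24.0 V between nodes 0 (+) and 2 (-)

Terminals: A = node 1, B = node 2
Nodal analysis, taking node 2 as the 0 V reference.
Source V1 fixes V_0 = 24 V.
KCL at each unknown node (sum of currents leaving = 0; resistances in Ω):
  Node 1: (V_1 - 24)/2200 + (V_1 - 0)/51000 = 0
Collecting terms: 0.0004742 × V_1 = 0.01091  =>  V_1 = 23.01 V
The requested potential is V_1 = 23.01 V.

Final answer: V_1 = 23.01 V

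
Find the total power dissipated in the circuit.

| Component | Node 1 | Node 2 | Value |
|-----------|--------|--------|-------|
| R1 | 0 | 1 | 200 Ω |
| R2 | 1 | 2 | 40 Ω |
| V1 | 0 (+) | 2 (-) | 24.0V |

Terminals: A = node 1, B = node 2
Nodal analysis, taking node 2 as the 0 V reference.
Source V1 fixes V_0 = 24 V.
KCL at each unknown node (sum of currents leaving = 0; resistances in Ω):
  Node 1: (V_1 - 24)/200 + (V_1 - 0)/40 = 0
Collecting terms: 0.03 × V_1 = 0.12  =>  V_1 = 4 V
Power in each resistor, P = (ΔV)²/R:
  P_R1 = (24 - 4)²/200 = 2 W
  P_R2 = (4 - 0)²/40 = 0.4 W
P_total = P_R1 + P_R2 = 2.4 W

Final answer: 2.4 W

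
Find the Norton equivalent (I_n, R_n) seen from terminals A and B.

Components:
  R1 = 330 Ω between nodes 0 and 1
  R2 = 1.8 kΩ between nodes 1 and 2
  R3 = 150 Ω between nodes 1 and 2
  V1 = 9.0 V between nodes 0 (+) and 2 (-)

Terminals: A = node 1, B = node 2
Find the Thévenin equivalent first; then I_n = V_th/R_th and R_n = R_th.
Step 1 — V_th is the open-circuit voltage V_A - V_B (nothing connected across the terminals).
Nodal analysis, taking node 2 as the 0 V reference.
Source V1 fixes V_0 = 9 V.
KCL at each unknown node (sum of currents leaving = 0; resistances in Ω):
  Node 1: (V_1 - 9)/330 + (V_1 - 0)/1800 + (V_1 - 0)/150 = 0
Collecting terms: 0.01025 × V_1 = 0.02727  =>  V_1 = 2.66 V
V_th = V_1 - V_2 = 2.66 - 0 = 2.66 V
Step 2 — R_th: zero the source — replace V1 by a short circuit (node 2 merges into node 0) — and find the resistance seen between A (node 1) and B (node 0).
Reduce the network between node 1 (A) and node 0 (B) by series/parallel combination:
  Rp1 = R1 ‖ R2 ‖ R3 (parallel, all between nodes 0 and 1) = 1/(1/330 + 1/1800 + 1/150) = 97.54 Ω
R_th = 97.54 Ω
I_n = V_th/R_th = 2.66/97.54 = 0.02727 A, and R_n = R_th = 97.54 Ω

Final answer: I_n = 0.02727 A, R_n = 97.54 Ω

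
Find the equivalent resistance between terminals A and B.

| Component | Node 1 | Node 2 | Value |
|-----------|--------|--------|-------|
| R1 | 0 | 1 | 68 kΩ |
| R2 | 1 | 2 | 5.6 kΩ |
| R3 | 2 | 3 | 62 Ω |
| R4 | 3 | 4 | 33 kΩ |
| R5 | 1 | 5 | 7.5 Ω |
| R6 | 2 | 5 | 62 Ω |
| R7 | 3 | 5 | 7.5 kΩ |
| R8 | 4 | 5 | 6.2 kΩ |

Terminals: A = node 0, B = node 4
The network is not a plain series/parallel combination. Inject a 1 A test current into terminal A (node 0) and return it from terminal B (node 4); then R_eq = V_A / (1 A).
Nodal analysis, taking node 4 as the 0 V reference.
Current source I_test pushes 1 A into node 0 and draws it out of node 4.
KCL at each unknown node (sum of currents leaving = 0; resistances in Ω):
  Node 0: (V_0 - V_1)/68000 - 1 = 0
  Node 1: (V_1 - V_0)/68000 + (V_1 - V_2)/5600 + (V_1 - V_5)/7.5 = 0
  Node 2: (V_2 - V_1)/5600 + (V_2 - V_3)/62 + (V_2 - V_5)/62 = 0
  Node 3: (V_3 - V_2)/62 + (V_3 - 0)/33000 + (V_3 - V_5)/7500 = 0
  Node 5: (V_5 - V_1)/7.5 + (V_5 - V_2)/62 + (V_5 - V_3)/7500 + (V_5 - 0)/6200 = 0
Collecting terms (coefficients in siemens):
  0.00001471·V_0 - 0.00001471·V_1 = 1
  0.1335·V_1 - 0.00001471·V_0 - 0.0001786·V_2 - 0.1333·V_5 = 0
  0.03244·V_2 - 0.0001786·V_1 - 0.01613·V_3 - 0.01613·V_5 = 0
  0.01629·V_3 - 0.01613·V_2 - 0.0001333·V_5 = 0
  0.1498·V_5 - 0.1333·V_1 - 0.01613·V_2 - 0.0001333·V_3 = 0
Solving these 5 simultaneous equations (Gaussian elimination) gives:
  V_0 = 73230 V, V_1 = 5230 V, V_2 = 5213 V, V_3 = 5203 V
  V_5 = 5222 V
R_eq = V_0 / 1 A = 73230 Ω = 73.23 kΩ

Final answer: 73.23 kΩ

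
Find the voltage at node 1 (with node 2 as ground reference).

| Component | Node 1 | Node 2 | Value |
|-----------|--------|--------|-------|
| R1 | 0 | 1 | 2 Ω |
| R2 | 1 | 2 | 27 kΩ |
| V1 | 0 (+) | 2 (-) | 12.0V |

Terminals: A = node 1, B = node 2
Nodal analysis, taking node 2 as the 0 V reference.
Source V1 fixes V_0 = 12 V.
KCL at each unknown node (sum of currents leaving = 0; resistances in Ω):
  Node 1: (V_1 - 12)/2 + (V_1 - 0)/27000 = 0
Collecting terms: 0.5 × V_1 = 6  =>  V_1 = 12 V
The requested potential is V_1 = 12 V.

Final answer: V_1 = 12 V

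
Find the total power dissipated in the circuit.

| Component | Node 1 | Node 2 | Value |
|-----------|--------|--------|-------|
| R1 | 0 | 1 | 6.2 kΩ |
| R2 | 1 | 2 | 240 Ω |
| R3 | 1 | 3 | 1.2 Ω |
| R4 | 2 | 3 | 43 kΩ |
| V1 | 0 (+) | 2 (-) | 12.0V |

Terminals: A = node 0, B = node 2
Nodal analysis, taking node 2 as the 0 V reference.
Source V1 fixes V_0 = 12 V.
KCL at each unknown node (sum of currents leaving = 0; resistances in Ω):
  Node 1: (V_1 - 12)/6200 + (V_1 - 0)/240 + (V_1 - V_3)/1.2 = 0
  Node 3: (V_3 - V_1)/1.2 + (V_3 - 0)/43000 = 0
Collecting terms (coefficients in siemens):
  0.8377·V_1 - 0.8333·V_3 = 0.001935
  0.8334·V_3 - 0.8333·V_1 = 0
Determinant D = (0.8377)(0.8334) - (-0.8333)(-0.8333) = 0.003626
V_1 = [(0.001935)(0.8334) - (-0.8333)(0)]/D = 0.4448 V
V_3 = [(0.8377)(0) - (0.001935)(-0.8333)]/D = 0.4448 V
Power in each resistor, P = (ΔV)²/R:
  P_R1 = (12 - 0.4448)²/6200 = 0.02154 W
  P_R2 = (0.4448 - 0)²/240 = 0.0008244 W
  P_R3 = (0.4448 - 0.4448)²/1.2 = 0.0000000001284 W
  P_R4 = (0 - 0.4448)²/43000 = 0.000004601 W
P_total = P_R1 + P_R2 + P_R3 + P_R4 = 0.02236 W

Final answer: 0.02236 W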